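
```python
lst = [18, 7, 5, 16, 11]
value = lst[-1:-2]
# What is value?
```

lst has length 5. The slice lst[-1:-2] resolves to an empty index range, so the result is [].

[]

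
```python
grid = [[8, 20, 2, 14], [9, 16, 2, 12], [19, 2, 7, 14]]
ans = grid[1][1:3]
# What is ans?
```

grid[1] = [9, 16, 2, 12]. grid[1] has length 4. The slice grid[1][1:3] selects indices [1, 2] (1->16, 2->2), giving [16, 2].

[16, 2]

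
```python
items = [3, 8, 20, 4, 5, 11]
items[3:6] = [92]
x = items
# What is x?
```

items starts as [3, 8, 20, 4, 5, 11] (length 6). The slice items[3:6] covers indices [3, 4, 5] with values [4, 5, 11]. Replacing that slice with [92] (different length) produces [3, 8, 20, 92].

[3, 8, 20, 92]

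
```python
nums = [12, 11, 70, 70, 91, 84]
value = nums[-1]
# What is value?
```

nums has length 6. Negative index -1 maps to positive index 6 + (-1) = 5. nums[5] = 84.

84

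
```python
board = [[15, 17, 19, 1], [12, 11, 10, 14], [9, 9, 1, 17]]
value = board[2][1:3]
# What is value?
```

board[2] = [9, 9, 1, 17]. board[2] has length 4. The slice board[2][1:3] selects indices [1, 2] (1->9, 2->1), giving [9, 1].

[9, 1]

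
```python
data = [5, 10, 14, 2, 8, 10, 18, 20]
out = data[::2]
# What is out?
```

data has length 8. The slice data[::2] selects indices [0, 2, 4, 6] (0->5, 2->14, 4->8, 6->18), giving [5, 14, 8, 18].

[5, 14, 8, 18]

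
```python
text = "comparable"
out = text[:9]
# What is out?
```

text has length 10. The slice text[:9] selects indices [0, 1, 2, 3, 4, 5, 6, 7, 8] (0->'c', 1->'o', 2->'m', 3->'p', 4->'a', 5->'r', 6->'a', 7->'b', 8->'l'), giving 'comparabl'.

'comparabl'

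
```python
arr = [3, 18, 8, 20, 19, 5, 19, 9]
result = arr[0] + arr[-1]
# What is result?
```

arr has length 8. arr[0] = 3.
arr has length 8. Negative index -1 maps to positive index 8 + (-1) = 7. arr[7] = 9.
Sum: 3 + 9 = 12.

12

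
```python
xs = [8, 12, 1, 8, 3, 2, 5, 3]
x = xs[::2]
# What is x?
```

xs has length 8. The slice xs[::2] selects indices [0, 2, 4, 6] (0->8, 2->1, 4->3, 6->5), giving [8, 1, 3, 5].

[8, 1, 3, 5]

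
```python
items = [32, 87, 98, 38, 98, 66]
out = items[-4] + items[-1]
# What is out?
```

items has length 6. Negative index -4 maps to positive index 6 + (-4) = 2. items[2] = 98.
items has length 6. Negative index -1 maps to positive index 6 + (-1) = 5. items[5] = 66.
Sum: 98 + 66 = 164.

164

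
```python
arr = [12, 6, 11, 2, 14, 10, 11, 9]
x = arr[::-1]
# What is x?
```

arr has length 8. The slice arr[::-1] selects indices [7, 6, 5, 4, 3, 2, 1, 0] (7->9, 6->11, 5->10, 4->14, 3->2, 2->11, 1->6, 0->12), giving [9, 11, 10, 14, 2, 11, 6, 12].

[9, 11, 10, 14, 2, 11, 6, 12]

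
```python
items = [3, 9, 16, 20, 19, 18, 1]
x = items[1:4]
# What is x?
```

items has length 7. The slice items[1:4] selects indices [1, 2, 3] (1->9, 2->16, 3->20), giving [9, 16, 20].

[9, 16, 20]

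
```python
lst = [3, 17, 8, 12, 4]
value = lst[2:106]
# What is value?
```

lst has length 5. The slice lst[2:106] selects indices [2, 3, 4] (2->8, 3->12, 4->4), giving [8, 12, 4].

[8, 12, 4]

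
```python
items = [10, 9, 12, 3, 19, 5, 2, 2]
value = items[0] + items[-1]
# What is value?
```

items has length 8. items[0] = 10.
items has length 8. Negative index -1 maps to positive index 8 + (-1) = 7. items[7] = 2.
Sum: 10 + 2 = 12.

12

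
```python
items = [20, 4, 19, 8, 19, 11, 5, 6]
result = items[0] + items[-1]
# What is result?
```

items has length 8. items[0] = 20.
items has length 8. Negative index -1 maps to positive index 8 + (-1) = 7. items[7] = 6.
Sum: 20 + 6 = 26.

26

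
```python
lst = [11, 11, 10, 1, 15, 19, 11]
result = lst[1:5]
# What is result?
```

lst has length 7. The slice lst[1:5] selects indices [1, 2, 3, 4] (1->11, 2->10, 3->1, 4->15), giving [11, 10, 1, 15].

[11, 10, 1, 15]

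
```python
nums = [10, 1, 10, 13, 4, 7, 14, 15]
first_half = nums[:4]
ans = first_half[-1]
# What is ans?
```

nums has length 8. The slice nums[:4] selects indices [0, 1, 2, 3] (0->10, 1->1, 2->10, 3->13), giving [10, 1, 10, 13]. So first_half = [10, 1, 10, 13]. Then first_half[-1] = 13.

13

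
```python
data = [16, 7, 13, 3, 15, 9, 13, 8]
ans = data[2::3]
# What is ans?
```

data has length 8. The slice data[2::3] selects indices [2, 5] (2->13, 5->9), giving [13, 9].

[13, 9]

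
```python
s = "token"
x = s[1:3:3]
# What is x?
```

s has length 5. The slice s[1:3:3] selects indices [1] (1->'o'), giving 'o'.

'o'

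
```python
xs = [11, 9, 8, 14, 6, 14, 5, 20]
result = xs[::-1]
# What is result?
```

xs has length 8. The slice xs[::-1] selects indices [7, 6, 5, 4, 3, 2, 1, 0] (7->20, 6->5, 5->14, 4->6, 3->14, 2->8, 1->9, 0->11), giving [20, 5, 14, 6, 14, 8, 9, 11].

[20, 5, 14, 6, 14, 8, 9, 11]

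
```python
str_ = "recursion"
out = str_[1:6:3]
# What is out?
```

str_ has length 9. The slice str_[1:6:3] selects indices [1, 4] (1->'e', 4->'r'), giving 'er'.

'er'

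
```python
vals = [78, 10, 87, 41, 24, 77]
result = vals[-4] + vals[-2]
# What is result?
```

vals has length 6. Negative index -4 maps to positive index 6 + (-4) = 2. vals[2] = 87.
vals has length 6. Negative index -2 maps to positive index 6 + (-2) = 4. vals[4] = 24.
Sum: 87 + 24 = 111.

111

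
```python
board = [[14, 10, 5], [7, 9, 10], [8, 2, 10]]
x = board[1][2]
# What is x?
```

board[1] = [7, 9, 10]. Taking column 2 of that row yields 10.

10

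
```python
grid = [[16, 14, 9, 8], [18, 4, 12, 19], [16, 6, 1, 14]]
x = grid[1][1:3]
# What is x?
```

grid[1] = [18, 4, 12, 19]. grid[1] has length 4. The slice grid[1][1:3] selects indices [1, 2] (1->4, 2->12), giving [4, 12].

[4, 12]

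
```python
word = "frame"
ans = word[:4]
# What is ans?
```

word has length 5. The slice word[:4] selects indices [0, 1, 2, 3] (0->'f', 1->'r', 2->'a', 3->'m'), giving 'fram'.

'fram'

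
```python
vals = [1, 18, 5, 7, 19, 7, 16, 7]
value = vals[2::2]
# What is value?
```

vals has length 8. The slice vals[2::2] selects indices [2, 4, 6] (2->5, 4->19, 6->16), giving [5, 19, 16].

[5, 19, 16]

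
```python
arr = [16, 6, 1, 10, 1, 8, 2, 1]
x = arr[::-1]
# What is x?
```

arr has length 8. The slice arr[::-1] selects indices [7, 6, 5, 4, 3, 2, 1, 0] (7->1, 6->2, 5->8, 4->1, 3->10, 2->1, 1->6, 0->16), giving [1, 2, 8, 1, 10, 1, 6, 16].

[1, 2, 8, 1, 10, 1, 6, 16]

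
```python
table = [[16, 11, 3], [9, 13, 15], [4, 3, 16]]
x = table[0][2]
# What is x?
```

table[0] = [16, 11, 3]. Taking column 2 of that row yields 3.

3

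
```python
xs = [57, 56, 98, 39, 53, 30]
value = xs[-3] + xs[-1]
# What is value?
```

xs has length 6. Negative index -3 maps to positive index 6 + (-3) = 3. xs[3] = 39.
xs has length 6. Negative index -1 maps to positive index 6 + (-1) = 5. xs[5] = 30.
Sum: 39 + 30 = 69.

69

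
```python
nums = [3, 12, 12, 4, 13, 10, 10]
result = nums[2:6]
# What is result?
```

nums has length 7. The slice nums[2:6] selects indices [2, 3, 4, 5] (2->12, 3->4, 4->13, 5->10), giving [12, 4, 13, 10].

[12, 4, 13, 10]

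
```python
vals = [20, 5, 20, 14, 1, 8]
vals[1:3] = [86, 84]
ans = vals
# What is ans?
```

vals starts as [20, 5, 20, 14, 1, 8] (length 6). The slice vals[1:3] covers indices [1, 2] with values [5, 20]. Replacing that slice with [86, 84] (same length) produces [20, 86, 84, 14, 1, 8].

[20, 86, 84, 14, 1, 8]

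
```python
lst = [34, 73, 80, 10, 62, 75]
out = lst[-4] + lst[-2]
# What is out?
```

lst has length 6. Negative index -4 maps to positive index 6 + (-4) = 2. lst[2] = 80.
lst has length 6. Negative index -2 maps to positive index 6 + (-2) = 4. lst[4] = 62.
Sum: 80 + 62 = 142.

142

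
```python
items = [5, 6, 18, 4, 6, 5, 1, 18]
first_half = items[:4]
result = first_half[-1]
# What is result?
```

items has length 8. The slice items[:4] selects indices [0, 1, 2, 3] (0->5, 1->6, 2->18, 3->4), giving [5, 6, 18, 4]. So first_half = [5, 6, 18, 4]. Then first_half[-1] = 4.

4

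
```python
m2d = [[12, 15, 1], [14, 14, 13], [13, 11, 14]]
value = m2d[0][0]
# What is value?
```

m2d[0] = [12, 15, 1]. Taking column 0 of that row yields 12.

12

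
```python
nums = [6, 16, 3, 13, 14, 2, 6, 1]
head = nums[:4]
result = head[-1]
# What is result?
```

nums has length 8. The slice nums[:4] selects indices [0, 1, 2, 3] (0->6, 1->16, 2->3, 3->13), giving [6, 16, 3, 13]. So head = [6, 16, 3, 13]. Then head[-1] = 13.

13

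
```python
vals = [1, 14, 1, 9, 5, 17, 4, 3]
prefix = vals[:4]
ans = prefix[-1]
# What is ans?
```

vals has length 8. The slice vals[:4] selects indices [0, 1, 2, 3] (0->1, 1->14, 2->1, 3->9), giving [1, 14, 1, 9]. So prefix = [1, 14, 1, 9]. Then prefix[-1] = 9.

9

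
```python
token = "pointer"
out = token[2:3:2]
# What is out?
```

token has length 7. The slice token[2:3:2] selects indices [2] (2->'i'), giving 'i'.

'i'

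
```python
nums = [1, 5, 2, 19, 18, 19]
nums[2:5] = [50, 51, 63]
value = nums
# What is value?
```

nums starts as [1, 5, 2, 19, 18, 19] (length 6). The slice nums[2:5] covers indices [2, 3, 4] with values [2, 19, 18]. Replacing that slice with [50, 51, 63] (same length) produces [1, 5, 50, 51, 63, 19].

[1, 5, 50, 51, 63, 19]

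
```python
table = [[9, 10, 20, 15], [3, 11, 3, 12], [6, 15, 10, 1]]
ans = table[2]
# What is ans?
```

table has 3 rows. Row 2 is [6, 15, 10, 1].

[6, 15, 10, 1]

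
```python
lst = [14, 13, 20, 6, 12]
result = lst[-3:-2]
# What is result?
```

lst has length 5. The slice lst[-3:-2] selects indices [2] (2->20), giving [20].

[20]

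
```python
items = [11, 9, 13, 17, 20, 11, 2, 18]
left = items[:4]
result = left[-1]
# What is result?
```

items has length 8. The slice items[:4] selects indices [0, 1, 2, 3] (0->11, 1->9, 2->13, 3->17), giving [11, 9, 13, 17]. So left = [11, 9, 13, 17]. Then left[-1] = 17.

17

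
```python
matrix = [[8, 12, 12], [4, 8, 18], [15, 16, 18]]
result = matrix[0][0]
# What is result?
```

matrix[0] = [8, 12, 12]. Taking column 0 of that row yields 8.

8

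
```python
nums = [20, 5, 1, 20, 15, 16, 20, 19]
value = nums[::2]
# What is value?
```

nums has length 8. The slice nums[::2] selects indices [0, 2, 4, 6] (0->20, 2->1, 4->15, 6->20), giving [20, 1, 15, 20].

[20, 1, 15, 20]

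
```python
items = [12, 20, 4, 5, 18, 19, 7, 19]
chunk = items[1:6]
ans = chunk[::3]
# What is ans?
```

items has length 8. The slice items[1:6] selects indices [1, 2, 3, 4, 5] (1->20, 2->4, 3->5, 4->18, 5->19), giving [20, 4, 5, 18, 19]. So chunk = [20, 4, 5, 18, 19]. chunk has length 5. The slice chunk[::3] selects indices [0, 3] (0->20, 3->18), giving [20, 18].

[20, 18]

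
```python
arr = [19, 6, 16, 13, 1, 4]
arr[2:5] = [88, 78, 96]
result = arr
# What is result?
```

arr starts as [19, 6, 16, 13, 1, 4] (length 6). The slice arr[2:5] covers indices [2, 3, 4] with values [16, 13, 1]. Replacing that slice with [88, 78, 96] (same length) produces [19, 6, 88, 78, 96, 4].

[19, 6, 88, 78, 96, 4]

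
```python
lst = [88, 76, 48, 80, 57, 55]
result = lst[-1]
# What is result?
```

lst has length 6. Negative index -1 maps to positive index 6 + (-1) = 5. lst[5] = 55.

55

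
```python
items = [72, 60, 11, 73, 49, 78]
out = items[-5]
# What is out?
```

items has length 6. Negative index -5 maps to positive index 6 + (-5) = 1. items[1] = 60.

60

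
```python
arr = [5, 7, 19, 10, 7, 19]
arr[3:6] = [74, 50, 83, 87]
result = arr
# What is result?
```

arr starts as [5, 7, 19, 10, 7, 19] (length 6). The slice arr[3:6] covers indices [3, 4, 5] with values [10, 7, 19]. Replacing that slice with [74, 50, 83, 87] (different length) produces [5, 7, 19, 74, 50, 83, 87].

[5, 7, 19, 74, 50, 83, 87]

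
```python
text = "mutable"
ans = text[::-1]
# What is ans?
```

text has length 7. The slice text[::-1] selects indices [6, 5, 4, 3, 2, 1, 0] (6->'e', 5->'l', 4->'b', 3->'a', 2->'t', 1->'u', 0->'m'), giving 'elbatum'.

'elbatum'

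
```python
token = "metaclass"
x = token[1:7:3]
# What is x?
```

token has length 9. The slice token[1:7:3] selects indices [1, 4] (1->'e', 4->'c'), giving 'ec'.

'ec'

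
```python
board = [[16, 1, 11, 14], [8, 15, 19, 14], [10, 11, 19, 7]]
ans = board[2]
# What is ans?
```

board has 3 rows. Row 2 is [10, 11, 19, 7].

[10, 11, 19, 7]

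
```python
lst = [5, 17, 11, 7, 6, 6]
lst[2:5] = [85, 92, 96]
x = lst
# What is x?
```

lst starts as [5, 17, 11, 7, 6, 6] (length 6). The slice lst[2:5] covers indices [2, 3, 4] with values [11, 7, 6]. Replacing that slice with [85, 92, 96] (same length) produces [5, 17, 85, 92, 96, 6].

[5, 17, 85, 92, 96, 6]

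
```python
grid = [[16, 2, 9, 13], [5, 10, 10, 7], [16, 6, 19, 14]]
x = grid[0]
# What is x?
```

grid has 3 rows. Row 0 is [16, 2, 9, 13].

[16, 2, 9, 13]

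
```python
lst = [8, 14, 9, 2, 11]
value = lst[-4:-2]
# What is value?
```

lst has length 5. The slice lst[-4:-2] selects indices [1, 2] (1->14, 2->9), giving [14, 9].

[14, 9]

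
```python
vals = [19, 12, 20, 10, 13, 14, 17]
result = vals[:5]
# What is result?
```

vals has length 7. The slice vals[:5] selects indices [0, 1, 2, 3, 4] (0->19, 1->12, 2->20, 3->10, 4->13), giving [19, 12, 20, 10, 13].

[19, 12, 20, 10, 13]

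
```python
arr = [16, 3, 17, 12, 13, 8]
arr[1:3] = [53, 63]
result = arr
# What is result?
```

arr starts as [16, 3, 17, 12, 13, 8] (length 6). The slice arr[1:3] covers indices [1, 2] with values [3, 17]. Replacing that slice with [53, 63] (same length) produces [16, 53, 63, 12, 13, 8].

[16, 53, 63, 12, 13, 8]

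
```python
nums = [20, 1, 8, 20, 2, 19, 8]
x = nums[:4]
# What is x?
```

nums has length 7. The slice nums[:4] selects indices [0, 1, 2, 3] (0->20, 1->1, 2->8, 3->20), giving [20, 1, 8, 20].

[20, 1, 8, 20]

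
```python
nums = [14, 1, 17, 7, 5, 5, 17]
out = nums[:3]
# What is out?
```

nums has length 7. The slice nums[:3] selects indices [0, 1, 2] (0->14, 1->1, 2->17), giving [14, 1, 17].

[14, 1, 17]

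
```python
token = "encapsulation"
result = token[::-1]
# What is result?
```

token has length 13. The slice token[::-1] selects indices [12, 11, 10, 9, 8, 7, 6, 5, 4, 3, 2, 1, 0] (12->'n', 11->'o', 10->'i', 9->'t', 8->'a', 7->'l', 6->'u', 5->'s', 4->'p', 3->'a', 2->'c', 1->'n', 0->'e'), giving 'noitaluspacne'.

'noitaluspacne'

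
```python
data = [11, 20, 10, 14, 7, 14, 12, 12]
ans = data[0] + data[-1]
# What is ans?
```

data has length 8. data[0] = 11.
data has length 8. Negative index -1 maps to positive index 8 + (-1) = 7. data[7] = 12.
Sum: 11 + 12 = 23.

23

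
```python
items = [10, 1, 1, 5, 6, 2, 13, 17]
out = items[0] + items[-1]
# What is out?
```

items has length 8. items[0] = 10.
items has length 8. Negative index -1 maps to positive index 8 + (-1) = 7. items[7] = 17.
Sum: 10 + 17 = 27.

27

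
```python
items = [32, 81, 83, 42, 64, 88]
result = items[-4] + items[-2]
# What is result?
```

items has length 6. Negative index -4 maps to positive index 6 + (-4) = 2. items[2] = 83.
items has length 6. Negative index -2 maps to positive index 6 + (-2) = 4. items[4] = 64.
Sum: 83 + 64 = 147.

147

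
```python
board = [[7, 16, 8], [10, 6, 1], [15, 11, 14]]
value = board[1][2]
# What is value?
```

board[1] = [10, 6, 1]. Taking column 2 of that row yields 1.

1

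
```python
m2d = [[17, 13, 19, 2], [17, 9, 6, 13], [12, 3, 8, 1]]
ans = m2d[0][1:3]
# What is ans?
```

m2d[0] = [17, 13, 19, 2]. m2d[0] has length 4. The slice m2d[0][1:3] selects indices [1, 2] (1->13, 2->19), giving [13, 19].

[13, 19]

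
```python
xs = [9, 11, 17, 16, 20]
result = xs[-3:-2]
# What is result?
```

xs has length 5. The slice xs[-3:-2] selects indices [2] (2->17), giving [17].

[17]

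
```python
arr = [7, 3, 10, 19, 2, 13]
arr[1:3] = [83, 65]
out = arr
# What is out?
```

arr starts as [7, 3, 10, 19, 2, 13] (length 6). The slice arr[1:3] covers indices [1, 2] with values [3, 10]. Replacing that slice with [83, 65] (same length) produces [7, 83, 65, 19, 2, 13].

[7, 83, 65, 19, 2, 13]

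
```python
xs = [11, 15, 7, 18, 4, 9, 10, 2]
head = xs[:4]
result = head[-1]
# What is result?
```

xs has length 8. The slice xs[:4] selects indices [0, 1, 2, 3] (0->11, 1->15, 2->7, 3->18), giving [11, 15, 7, 18]. So head = [11, 15, 7, 18]. Then head[-1] = 18.

18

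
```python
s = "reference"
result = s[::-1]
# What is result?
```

s has length 9. The slice s[::-1] selects indices [8, 7, 6, 5, 4, 3, 2, 1, 0] (8->'e', 7->'c', 6->'n', 5->'e', 4->'r', 3->'e', 2->'f', 1->'e', 0->'r'), giving 'ecnerefer'.

'ecnerefer'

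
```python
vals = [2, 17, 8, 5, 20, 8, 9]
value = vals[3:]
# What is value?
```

vals has length 7. The slice vals[3:] selects indices [3, 4, 5, 6] (3->5, 4->20, 5->8, 6->9), giving [5, 20, 8, 9].

[5, 20, 8, 9]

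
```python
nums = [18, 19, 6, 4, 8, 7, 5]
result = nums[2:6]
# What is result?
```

nums has length 7. The slice nums[2:6] selects indices [2, 3, 4, 5] (2->6, 3->4, 4->8, 5->7), giving [6, 4, 8, 7].

[6, 4, 8, 7]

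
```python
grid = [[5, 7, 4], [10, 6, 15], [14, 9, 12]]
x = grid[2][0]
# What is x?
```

grid[2] = [14, 9, 12]. Taking column 0 of that row yields 14.

14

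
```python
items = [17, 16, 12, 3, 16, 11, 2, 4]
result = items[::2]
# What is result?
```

items has length 8. The slice items[::2] selects indices [0, 2, 4, 6] (0->17, 2->12, 4->16, 6->2), giving [17, 12, 16, 2].

[17, 12, 16, 2]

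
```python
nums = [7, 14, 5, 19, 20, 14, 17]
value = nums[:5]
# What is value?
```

nums has length 7. The slice nums[:5] selects indices [0, 1, 2, 3, 4] (0->7, 1->14, 2->5, 3->19, 4->20), giving [7, 14, 5, 19, 20].

[7, 14, 5, 19, 20]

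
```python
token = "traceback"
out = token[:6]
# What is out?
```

token has length 9. The slice token[:6] selects indices [0, 1, 2, 3, 4, 5] (0->'t', 1->'r', 2->'a', 3->'c', 4->'e', 5->'b'), giving 'traceb'.

'traceb'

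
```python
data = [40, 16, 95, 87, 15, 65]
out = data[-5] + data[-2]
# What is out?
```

data has length 6. Negative index -5 maps to positive index 6 + (-5) = 1. data[1] = 16.
data has length 6. Negative index -2 maps to positive index 6 + (-2) = 4. data[4] = 15.
Sum: 16 + 15 = 31.

31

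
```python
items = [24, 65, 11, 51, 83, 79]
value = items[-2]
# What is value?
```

items has length 6. Negative index -2 maps to positive index 6 + (-2) = 4. items[4] = 83.

83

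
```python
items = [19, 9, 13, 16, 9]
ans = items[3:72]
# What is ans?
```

items has length 5. The slice items[3:72] selects indices [3, 4] (3->16, 4->9), giving [16, 9].

[16, 9]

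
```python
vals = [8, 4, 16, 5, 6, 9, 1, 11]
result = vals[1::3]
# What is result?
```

vals has length 8. The slice vals[1::3] selects indices [1, 4, 7] (1->4, 4->6, 7->11), giving [4, 6, 11].

[4, 6, 11]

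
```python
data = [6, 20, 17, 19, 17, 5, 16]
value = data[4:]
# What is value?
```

data has length 7. The slice data[4:] selects indices [4, 5, 6] (4->17, 5->5, 6->16), giving [17, 5, 16].

[17, 5, 16]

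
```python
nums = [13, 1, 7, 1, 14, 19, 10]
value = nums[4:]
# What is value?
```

nums has length 7. The slice nums[4:] selects indices [4, 5, 6] (4->14, 5->19, 6->10), giving [14, 19, 10].

[14, 19, 10]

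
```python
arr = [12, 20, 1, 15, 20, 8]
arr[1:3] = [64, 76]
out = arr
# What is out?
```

arr starts as [12, 20, 1, 15, 20, 8] (length 6). The slice arr[1:3] covers indices [1, 2] with values [20, 1]. Replacing that slice with [64, 76] (same length) produces [12, 64, 76, 15, 20, 8].

[12, 64, 76, 15, 20, 8]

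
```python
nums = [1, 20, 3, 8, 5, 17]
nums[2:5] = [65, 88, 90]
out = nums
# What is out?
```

nums starts as [1, 20, 3, 8, 5, 17] (length 6). The slice nums[2:5] covers indices [2, 3, 4] with values [3, 8, 5]. Replacing that slice with [65, 88, 90] (same length) produces [1, 20, 65, 88, 90, 17].

[1, 20, 65, 88, 90, 17]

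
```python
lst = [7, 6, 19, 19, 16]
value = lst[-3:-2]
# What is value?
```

lst has length 5. The slice lst[-3:-2] selects indices [2] (2->19), giving [19].

[19]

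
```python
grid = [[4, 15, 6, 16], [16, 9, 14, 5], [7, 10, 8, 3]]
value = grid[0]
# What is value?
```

grid has 3 rows. Row 0 is [4, 15, 6, 16].

[4, 15, 6, 16]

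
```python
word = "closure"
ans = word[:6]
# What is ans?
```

word has length 7. The slice word[:6] selects indices [0, 1, 2, 3, 4, 5] (0->'c', 1->'l', 2->'o', 3->'s', 4->'u', 5->'r'), giving 'closur'.

'closur'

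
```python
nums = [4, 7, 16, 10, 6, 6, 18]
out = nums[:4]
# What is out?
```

nums has length 7. The slice nums[:4] selects indices [0, 1, 2, 3] (0->4, 1->7, 2->16, 3->10), giving [4, 7, 16, 10].

[4, 7, 16, 10]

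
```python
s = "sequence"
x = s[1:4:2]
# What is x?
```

s has length 8. The slice s[1:4:2] selects indices [1, 3] (1->'e', 3->'u'), giving 'eu'.

'eu'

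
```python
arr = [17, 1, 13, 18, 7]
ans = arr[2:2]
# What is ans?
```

arr has length 5. The slice arr[2:2] resolves to an empty index range, so the result is [].

[]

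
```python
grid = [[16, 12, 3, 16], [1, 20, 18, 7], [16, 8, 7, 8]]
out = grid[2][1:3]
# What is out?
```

grid[2] = [16, 8, 7, 8]. grid[2] has length 4. The slice grid[2][1:3] selects indices [1, 2] (1->8, 2->7), giving [8, 7].

[8, 7]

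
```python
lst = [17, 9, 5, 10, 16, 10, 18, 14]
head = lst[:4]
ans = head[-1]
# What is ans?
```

lst has length 8. The slice lst[:4] selects indices [0, 1, 2, 3] (0->17, 1->9, 2->5, 3->10), giving [17, 9, 5, 10]. So head = [17, 9, 5, 10]. Then head[-1] = 10.

10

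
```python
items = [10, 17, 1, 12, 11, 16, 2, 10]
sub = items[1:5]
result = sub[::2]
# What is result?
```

items has length 8. The slice items[1:5] selects indices [1, 2, 3, 4] (1->17, 2->1, 3->12, 4->11), giving [17, 1, 12, 11]. So sub = [17, 1, 12, 11]. sub has length 4. The slice sub[::2] selects indices [0, 2] (0->17, 2->12), giving [17, 12].

[17, 12]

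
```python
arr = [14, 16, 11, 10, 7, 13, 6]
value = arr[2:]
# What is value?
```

arr has length 7. The slice arr[2:] selects indices [2, 3, 4, 5, 6] (2->11, 3->10, 4->7, 5->13, 6->6), giving [11, 10, 7, 13, 6].

[11, 10, 7, 13, 6]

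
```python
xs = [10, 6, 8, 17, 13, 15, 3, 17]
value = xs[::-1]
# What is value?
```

xs has length 8. The slice xs[::-1] selects indices [7, 6, 5, 4, 3, 2, 1, 0] (7->17, 6->3, 5->15, 4->13, 3->17, 2->8, 1->6, 0->10), giving [17, 3, 15, 13, 17, 8, 6, 10].

[17, 3, 15, 13, 17, 8, 6, 10]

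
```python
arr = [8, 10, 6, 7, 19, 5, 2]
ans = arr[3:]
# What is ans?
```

arr has length 7. The slice arr[3:] selects indices [3, 4, 5, 6] (3->7, 4->19, 5->5, 6->2), giving [7, 19, 5, 2].

[7, 19, 5, 2]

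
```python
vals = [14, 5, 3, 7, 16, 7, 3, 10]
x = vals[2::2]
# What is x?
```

vals has length 8. The slice vals[2::2] selects indices [2, 4, 6] (2->3, 4->16, 6->3), giving [3, 16, 3].

[3, 16, 3]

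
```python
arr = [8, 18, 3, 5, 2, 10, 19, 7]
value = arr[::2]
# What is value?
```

arr has length 8. The slice arr[::2] selects indices [0, 2, 4, 6] (0->8, 2->3, 4->2, 6->19), giving [8, 3, 2, 19].

[8, 3, 2, 19]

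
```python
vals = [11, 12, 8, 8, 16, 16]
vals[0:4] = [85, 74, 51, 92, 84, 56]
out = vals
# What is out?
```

vals starts as [11, 12, 8, 8, 16, 16] (length 6). The slice vals[0:4] covers indices [0, 1, 2, 3] with values [11, 12, 8, 8]. Replacing that slice with [85, 74, 51, 92, 84, 56] (different length) produces [85, 74, 51, 92, 84, 56, 16, 16].

[85, 74, 51, 92, 84, 56, 16, 16]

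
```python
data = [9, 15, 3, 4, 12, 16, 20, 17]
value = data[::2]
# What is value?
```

data has length 8. The slice data[::2] selects indices [0, 2, 4, 6] (0->9, 2->3, 4->12, 6->20), giving [9, 3, 12, 20].

[9, 3, 12, 20]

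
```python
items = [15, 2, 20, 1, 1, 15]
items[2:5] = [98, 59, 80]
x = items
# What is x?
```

items starts as [15, 2, 20, 1, 1, 15] (length 6). The slice items[2:5] covers indices [2, 3, 4] with values [20, 1, 1]. Replacing that slice with [98, 59, 80] (same length) produces [15, 2, 98, 59, 80, 15].

[15, 2, 98, 59, 80, 15]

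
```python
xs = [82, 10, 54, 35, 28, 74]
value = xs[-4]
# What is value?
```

xs has length 6. Negative index -4 maps to positive index 6 + (-4) = 2. xs[2] = 54.

54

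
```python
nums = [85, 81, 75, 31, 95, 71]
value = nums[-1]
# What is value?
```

nums has length 6. Negative index -1 maps to positive index 6 + (-1) = 5. nums[5] = 71.

71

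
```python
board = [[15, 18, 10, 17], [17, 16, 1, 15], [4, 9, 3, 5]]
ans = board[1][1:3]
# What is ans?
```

board[1] = [17, 16, 1, 15]. board[1] has length 4. The slice board[1][1:3] selects indices [1, 2] (1->16, 2->1), giving [16, 1].

[16, 1]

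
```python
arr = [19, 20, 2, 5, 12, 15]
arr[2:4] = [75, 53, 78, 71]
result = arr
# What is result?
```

arr starts as [19, 20, 2, 5, 12, 15] (length 6). The slice arr[2:4] covers indices [2, 3] with values [2, 5]. Replacing that slice with [75, 53, 78, 71] (different length) produces [19, 20, 75, 53, 78, 71, 12, 15].

[19, 20, 75, 53, 78, 71, 12, 15]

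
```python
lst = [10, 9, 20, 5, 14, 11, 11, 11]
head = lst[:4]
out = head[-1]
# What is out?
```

lst has length 8. The slice lst[:4] selects indices [0, 1, 2, 3] (0->10, 1->9, 2->20, 3->5), giving [10, 9, 20, 5]. So head = [10, 9, 20, 5]. Then head[-1] = 5.

5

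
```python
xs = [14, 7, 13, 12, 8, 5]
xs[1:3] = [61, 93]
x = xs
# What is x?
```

xs starts as [14, 7, 13, 12, 8, 5] (length 6). The slice xs[1:3] covers indices [1, 2] with values [7, 13]. Replacing that slice with [61, 93] (same length) produces [14, 61, 93, 12, 8, 5].

[14, 61, 93, 12, 8, 5]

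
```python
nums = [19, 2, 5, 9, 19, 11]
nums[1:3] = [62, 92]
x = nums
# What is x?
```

nums starts as [19, 2, 5, 9, 19, 11] (length 6). The slice nums[1:3] covers indices [1, 2] with values [2, 5]. Replacing that slice with [62, 92] (same length) produces [19, 62, 92, 9, 19, 11].

[19, 62, 92, 9, 19, 11]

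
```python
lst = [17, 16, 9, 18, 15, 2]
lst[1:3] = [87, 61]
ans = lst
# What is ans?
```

lst starts as [17, 16, 9, 18, 15, 2] (length 6). The slice lst[1:3] covers indices [1, 2] with values [16, 9]. Replacing that slice with [87, 61] (same length) produces [17, 87, 61, 18, 15, 2].

[17, 87, 61, 18, 15, 2]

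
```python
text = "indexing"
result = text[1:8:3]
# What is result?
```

text has length 8. The slice text[1:8:3] selects indices [1, 4, 7] (1->'n', 4->'x', 7->'g'), giving 'nxg'.

'nxg'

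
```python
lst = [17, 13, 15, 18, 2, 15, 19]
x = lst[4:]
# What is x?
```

lst has length 7. The slice lst[4:] selects indices [4, 5, 6] (4->2, 5->15, 6->19), giving [2, 15, 19].

[2, 15, 19]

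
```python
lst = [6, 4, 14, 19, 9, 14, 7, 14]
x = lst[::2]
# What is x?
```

lst has length 8. The slice lst[::2] selects indices [0, 2, 4, 6] (0->6, 2->14, 4->9, 6->7), giving [6, 14, 9, 7].

[6, 14, 9, 7]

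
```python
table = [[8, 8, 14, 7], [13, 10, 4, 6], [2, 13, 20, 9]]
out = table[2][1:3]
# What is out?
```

table[2] = [2, 13, 20, 9]. table[2] has length 4. The slice table[2][1:3] selects indices [1, 2] (1->13, 2->20), giving [13, 20].

[13, 20]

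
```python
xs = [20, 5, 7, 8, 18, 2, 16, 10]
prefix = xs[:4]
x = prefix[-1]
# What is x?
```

xs has length 8. The slice xs[:4] selects indices [0, 1, 2, 3] (0->20, 1->5, 2->7, 3->8), giving [20, 5, 7, 8]. So prefix = [20, 5, 7, 8]. Then prefix[-1] = 8.

8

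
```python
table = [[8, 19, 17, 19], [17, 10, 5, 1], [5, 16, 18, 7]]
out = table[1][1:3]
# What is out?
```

table[1] = [17, 10, 5, 1]. table[1] has length 4. The slice table[1][1:3] selects indices [1, 2] (1->10, 2->5), giving [10, 5].

[10, 5]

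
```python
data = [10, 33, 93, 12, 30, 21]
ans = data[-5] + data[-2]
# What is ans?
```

data has length 6. Negative index -5 maps to positive index 6 + (-5) = 1. data[1] = 33.
data has length 6. Negative index -2 maps to positive index 6 + (-2) = 4. data[4] = 30.
Sum: 33 + 30 = 63.

63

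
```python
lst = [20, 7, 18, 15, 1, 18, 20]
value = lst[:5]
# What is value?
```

lst has length 7. The slice lst[:5] selects indices [0, 1, 2, 3, 4] (0->20, 1->7, 2->18, 3->15, 4->1), giving [20, 7, 18, 15, 1].

[20, 7, 18, 15, 1]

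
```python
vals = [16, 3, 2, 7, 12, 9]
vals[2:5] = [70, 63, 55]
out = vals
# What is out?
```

vals starts as [16, 3, 2, 7, 12, 9] (length 6). The slice vals[2:5] covers indices [2, 3, 4] with values [2, 7, 12]. Replacing that slice with [70, 63, 55] (same length) produces [16, 3, 70, 63, 55, 9].

[16, 3, 70, 63, 55, 9]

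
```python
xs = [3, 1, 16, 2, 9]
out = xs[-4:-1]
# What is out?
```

xs has length 5. The slice xs[-4:-1] selects indices [1, 2, 3] (1->1, 2->16, 3->2), giving [1, 16, 2].

[1, 16, 2]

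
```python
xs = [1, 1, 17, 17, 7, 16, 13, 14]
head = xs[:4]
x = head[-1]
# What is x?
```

xs has length 8. The slice xs[:4] selects indices [0, 1, 2, 3] (0->1, 1->1, 2->17, 3->17), giving [1, 1, 17, 17]. So head = [1, 1, 17, 17]. Then head[-1] = 17.

17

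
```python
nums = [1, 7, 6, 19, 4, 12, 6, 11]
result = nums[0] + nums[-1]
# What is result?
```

nums has length 8. nums[0] = 1.
nums has length 8. Negative index -1 maps to positive index 8 + (-1) = 7. nums[7] = 11.
Sum: 1 + 11 = 12.

12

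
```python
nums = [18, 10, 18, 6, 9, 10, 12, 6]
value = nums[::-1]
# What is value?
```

nums has length 8. The slice nums[::-1] selects indices [7, 6, 5, 4, 3, 2, 1, 0] (7->6, 6->12, 5->10, 4->9, 3->6, 2->18, 1->10, 0->18), giving [6, 12, 10, 9, 6, 18, 10, 18].

[6, 12, 10, 9, 6, 18, 10, 18]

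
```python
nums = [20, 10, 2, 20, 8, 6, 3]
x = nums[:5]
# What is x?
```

nums has length 7. The slice nums[:5] selects indices [0, 1, 2, 3, 4] (0->20, 1->10, 2->2, 3->20, 4->8), giving [20, 10, 2, 20, 8].

[20, 10, 2, 20, 8]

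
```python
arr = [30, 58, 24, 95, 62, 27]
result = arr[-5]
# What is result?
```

arr has length 6. Negative index -5 maps to positive index 6 + (-5) = 1. arr[1] = 58.

58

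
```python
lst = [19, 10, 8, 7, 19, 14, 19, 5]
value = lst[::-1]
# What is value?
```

lst has length 8. The slice lst[::-1] selects indices [7, 6, 5, 4, 3, 2, 1, 0] (7->5, 6->19, 5->14, 4->19, 3->7, 2->8, 1->10, 0->19), giving [5, 19, 14, 19, 7, 8, 10, 19].

[5, 19, 14, 19, 7, 8, 10, 19]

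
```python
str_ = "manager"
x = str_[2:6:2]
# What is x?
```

str_ has length 7. The slice str_[2:6:2] selects indices [2, 4] (2->'n', 4->'g'), giving 'ng'.

'ng'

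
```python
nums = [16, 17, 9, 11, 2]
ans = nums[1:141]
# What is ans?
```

nums has length 5. The slice nums[1:141] selects indices [1, 2, 3, 4] (1->17, 2->9, 3->11, 4->2), giving [17, 9, 11, 2].

[17, 9, 11, 2]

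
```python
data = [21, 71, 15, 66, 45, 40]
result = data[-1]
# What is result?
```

data has length 6. Negative index -1 maps to positive index 6 + (-1) = 5. data[5] = 40.

40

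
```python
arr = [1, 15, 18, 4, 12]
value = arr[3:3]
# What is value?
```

arr has length 5. The slice arr[3:3] resolves to an empty index range, so the result is [].

[]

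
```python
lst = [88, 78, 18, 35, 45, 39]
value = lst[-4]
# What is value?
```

lst has length 6. Negative index -4 maps to positive index 6 + (-4) = 2. lst[2] = 18.

18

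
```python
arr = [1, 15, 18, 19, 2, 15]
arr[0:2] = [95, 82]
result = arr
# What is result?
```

arr starts as [1, 15, 18, 19, 2, 15] (length 6). The slice arr[0:2] covers indices [0, 1] with values [1, 15]. Replacing that slice with [95, 82] (same length) produces [95, 82, 18, 19, 2, 15].

[95, 82, 18, 19, 2, 15]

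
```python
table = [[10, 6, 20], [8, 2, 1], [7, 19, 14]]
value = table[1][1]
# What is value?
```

table[1] = [8, 2, 1]. Taking column 1 of that row yields 2.

2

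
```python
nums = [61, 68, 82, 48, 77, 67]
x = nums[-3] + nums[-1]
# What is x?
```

nums has length 6. Negative index -3 maps to positive index 6 + (-3) = 3. nums[3] = 48.
nums has length 6. Negative index -1 maps to positive index 6 + (-1) = 5. nums[5] = 67.
Sum: 48 + 67 = 115.

115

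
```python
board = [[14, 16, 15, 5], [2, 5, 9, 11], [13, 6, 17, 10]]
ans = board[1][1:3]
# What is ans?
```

board[1] = [2, 5, 9, 11]. board[1] has length 4. The slice board[1][1:3] selects indices [1, 2] (1->5, 2->9), giving [5, 9].

[5, 9]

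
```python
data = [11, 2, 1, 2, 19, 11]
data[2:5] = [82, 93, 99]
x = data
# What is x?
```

data starts as [11, 2, 1, 2, 19, 11] (length 6). The slice data[2:5] covers indices [2, 3, 4] with values [1, 2, 19]. Replacing that slice with [82, 93, 99] (same length) produces [11, 2, 82, 93, 99, 11].

[11, 2, 82, 93, 99, 11]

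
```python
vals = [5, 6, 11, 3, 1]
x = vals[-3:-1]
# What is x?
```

vals has length 5. The slice vals[-3:-1] selects indices [2, 3] (2->11, 3->3), giving [11, 3].

[11, 3]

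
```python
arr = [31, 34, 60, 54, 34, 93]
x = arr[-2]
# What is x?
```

arr has length 6. Negative index -2 maps to positive index 6 + (-2) = 4. arr[4] = 34.

34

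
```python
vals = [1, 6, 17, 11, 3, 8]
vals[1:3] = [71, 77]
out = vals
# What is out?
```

vals starts as [1, 6, 17, 11, 3, 8] (length 6). The slice vals[1:3] covers indices [1, 2] with values [6, 17]. Replacing that slice with [71, 77] (same length) produces [1, 71, 77, 11, 3, 8].

[1, 71, 77, 11, 3, 8]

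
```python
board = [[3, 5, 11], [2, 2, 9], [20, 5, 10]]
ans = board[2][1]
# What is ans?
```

board[2] = [20, 5, 10]. Taking column 1 of that row yields 5.

5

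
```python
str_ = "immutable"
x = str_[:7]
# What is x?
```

str_ has length 9. The slice str_[:7] selects indices [0, 1, 2, 3, 4, 5, 6] (0->'i', 1->'m', 2->'m', 3->'u', 4->'t', 5->'a', 6->'b'), giving 'immutab'.

'immutab'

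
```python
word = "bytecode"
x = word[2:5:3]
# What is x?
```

word has length 8. The slice word[2:5:3] selects indices [2] (2->'t'), giving 't'.

't'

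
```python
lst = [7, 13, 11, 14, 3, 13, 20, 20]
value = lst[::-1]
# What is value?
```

lst has length 8. The slice lst[::-1] selects indices [7, 6, 5, 4, 3, 2, 1, 0] (7->20, 6->20, 5->13, 4->3, 3->14, 2->11, 1->13, 0->7), giving [20, 20, 13, 3, 14, 11, 13, 7].

[20, 20, 13, 3, 14, 11, 13, 7]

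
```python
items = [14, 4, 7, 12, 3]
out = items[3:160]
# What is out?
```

items has length 5. The slice items[3:160] selects indices [3, 4] (3->12, 4->3), giving [12, 3].

[12, 3]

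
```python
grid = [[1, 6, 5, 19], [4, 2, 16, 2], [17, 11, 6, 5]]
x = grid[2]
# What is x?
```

grid has 3 rows. Row 2 is [17, 11, 6, 5].

[17, 11, 6, 5]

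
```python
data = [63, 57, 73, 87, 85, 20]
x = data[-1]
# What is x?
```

data has length 6. Negative index -1 maps to positive index 6 + (-1) = 5. data[5] = 20.

20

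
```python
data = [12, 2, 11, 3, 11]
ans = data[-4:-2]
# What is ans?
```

data has length 5. The slice data[-4:-2] selects indices [1, 2] (1->2, 2->11), giving [2, 11].

[2, 11]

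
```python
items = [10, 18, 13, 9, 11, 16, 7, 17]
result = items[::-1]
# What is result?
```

items has length 8. The slice items[::-1] selects indices [7, 6, 5, 4, 3, 2, 1, 0] (7->17, 6->7, 5->16, 4->11, 3->9, 2->13, 1->18, 0->10), giving [17, 7, 16, 11, 9, 13, 18, 10].

[17, 7, 16, 11, 9, 13, 18, 10]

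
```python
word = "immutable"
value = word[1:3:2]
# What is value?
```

word has length 9. The slice word[1:3:2] selects indices [1] (1->'m'), giving 'm'.

'm'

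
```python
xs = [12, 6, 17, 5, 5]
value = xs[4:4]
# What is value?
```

xs has length 5. The slice xs[4:4] resolves to an empty index range, so the result is [].

[]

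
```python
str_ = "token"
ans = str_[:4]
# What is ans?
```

str_ has length 5. The slice str_[:4] selects indices [0, 1, 2, 3] (0->'t', 1->'o', 2->'k', 3->'e'), giving 'toke'.

'toke'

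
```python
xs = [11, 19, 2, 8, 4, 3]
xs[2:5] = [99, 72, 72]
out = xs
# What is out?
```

xs starts as [11, 19, 2, 8, 4, 3] (length 6). The slice xs[2:5] covers indices [2, 3, 4] with values [2, 8, 4]. Replacing that slice with [99, 72, 72] (same length) produces [11, 19, 99, 72, 72, 3].

[11, 19, 99, 72, 72, 3]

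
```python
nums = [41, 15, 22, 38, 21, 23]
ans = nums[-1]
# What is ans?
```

nums has length 6. Negative index -1 maps to positive index 6 + (-1) = 5. nums[5] = 23.

23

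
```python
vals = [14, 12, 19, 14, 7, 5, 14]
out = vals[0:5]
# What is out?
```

vals has length 7. The slice vals[0:5] selects indices [0, 1, 2, 3, 4] (0->14, 1->12, 2->19, 3->14, 4->7), giving [14, 12, 19, 14, 7].

[14, 12, 19, 14, 7]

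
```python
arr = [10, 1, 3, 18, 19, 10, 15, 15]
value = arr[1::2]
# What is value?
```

arr has length 8. The slice arr[1::2] selects indices [1, 3, 5, 7] (1->1, 3->18, 5->10, 7->15), giving [1, 18, 10, 15].

[1, 18, 10, 15]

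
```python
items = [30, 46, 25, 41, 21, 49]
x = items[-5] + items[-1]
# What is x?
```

items has length 6. Negative index -5 maps to positive index 6 + (-5) = 1. items[1] = 46.
items has length 6. Negative index -1 maps to positive index 6 + (-1) = 5. items[5] = 49.
Sum: 46 + 49 = 95.

95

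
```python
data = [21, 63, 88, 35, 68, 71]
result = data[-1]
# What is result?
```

data has length 6. Negative index -1 maps to positive index 6 + (-1) = 5. data[5] = 71.

71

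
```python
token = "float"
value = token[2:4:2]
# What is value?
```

token has length 5. The slice token[2:4:2] selects indices [2] (2->'o'), giving 'o'.

'o'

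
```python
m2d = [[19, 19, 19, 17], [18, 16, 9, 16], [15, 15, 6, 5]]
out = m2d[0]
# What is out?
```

m2d has 3 rows. Row 0 is [19, 19, 19, 17].

[19, 19, 19, 17]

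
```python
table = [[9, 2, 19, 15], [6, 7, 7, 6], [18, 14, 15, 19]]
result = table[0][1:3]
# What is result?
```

table[0] = [9, 2, 19, 15]. table[0] has length 4. The slice table[0][1:3] selects indices [1, 2] (1->2, 2->19), giving [2, 19].

[2, 19]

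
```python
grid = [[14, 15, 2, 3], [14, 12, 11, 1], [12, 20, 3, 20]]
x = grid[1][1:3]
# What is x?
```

grid[1] = [14, 12, 11, 1]. grid[1] has length 4. The slice grid[1][1:3] selects indices [1, 2] (1->12, 2->11), giving [12, 11].

[12, 11]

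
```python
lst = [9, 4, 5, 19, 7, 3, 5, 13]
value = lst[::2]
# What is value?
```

lst has length 8. The slice lst[::2] selects indices [0, 2, 4, 6] (0->9, 2->5, 4->7, 6->5), giving [9, 5, 7, 5].

[9, 5, 7, 5]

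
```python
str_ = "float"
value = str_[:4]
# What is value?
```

str_ has length 5. The slice str_[:4] selects indices [0, 1, 2, 3] (0->'f', 1->'l', 2->'o', 3->'a'), giving 'floa'.

'floa'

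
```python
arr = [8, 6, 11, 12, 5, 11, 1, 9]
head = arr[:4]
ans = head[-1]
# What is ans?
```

arr has length 8. The slice arr[:4] selects indices [0, 1, 2, 3] (0->8, 1->6, 2->11, 3->12), giving [8, 6, 11, 12]. So head = [8, 6, 11, 12]. Then head[-1] = 12.

12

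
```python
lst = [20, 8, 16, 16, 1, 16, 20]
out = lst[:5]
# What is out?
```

lst has length 7. The slice lst[:5] selects indices [0, 1, 2, 3, 4] (0->20, 1->8, 2->16, 3->16, 4->1), giving [20, 8, 16, 16, 1].

[20, 8, 16, 16, 1]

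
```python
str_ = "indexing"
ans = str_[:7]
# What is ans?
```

str_ has length 8. The slice str_[:7] selects indices [0, 1, 2, 3, 4, 5, 6] (0->'i', 1->'n', 2->'d', 3->'e', 4->'x', 5->'i', 6->'n'), giving 'indexin'.

'indexin'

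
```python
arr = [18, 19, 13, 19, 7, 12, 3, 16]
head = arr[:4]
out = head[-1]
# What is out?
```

arr has length 8. The slice arr[:4] selects indices [0, 1, 2, 3] (0->18, 1->19, 2->13, 3->19), giving [18, 19, 13, 19]. So head = [18, 19, 13, 19]. Then head[-1] = 19.

19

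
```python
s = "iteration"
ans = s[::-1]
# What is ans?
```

s has length 9. The slice s[::-1] selects indices [8, 7, 6, 5, 4, 3, 2, 1, 0] (8->'n', 7->'o', 6->'i', 5->'t', 4->'a', 3->'r', 2->'e', 1->'t', 0->'i'), giving 'noitareti'.

'noitareti'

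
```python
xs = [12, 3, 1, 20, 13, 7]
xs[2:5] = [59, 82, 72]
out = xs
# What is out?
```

xs starts as [12, 3, 1, 20, 13, 7] (length 6). The slice xs[2:5] covers indices [2, 3, 4] with values [1, 20, 13]. Replacing that slice with [59, 82, 72] (same length) produces [12, 3, 59, 82, 72, 7].

[12, 3, 59, 82, 72, 7]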